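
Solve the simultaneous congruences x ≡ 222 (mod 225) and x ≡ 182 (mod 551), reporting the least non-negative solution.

Write x = 222 + 225·k. Then 225·k ≡ 182 − 222 ≡ 511 (mod 551).
Need 225⁻¹ mod 551. Extended Euclid on (551, 225):
551 = 2*225 + 101
225 = 2*101 + 23
101 = 4*23 + 9
23 = 2*9 + 5
9 = 1*5 + 4
5 = 1*4 + 1
4 = 4*1 + 0
Back-substitute:
1 = 5 − 4
1 = −9 + 2·5
1 = 2·23 − 5·9
1 = −5·101 + 22·23
1 = 22·225 − 49·101
1 = −49·551 + 120·225
225⁻¹ ≡ 120 (mod 551), so k ≡ 120·511 ≡ 159 (mod 551).
x = 222 + 225·159 = 35997.

35997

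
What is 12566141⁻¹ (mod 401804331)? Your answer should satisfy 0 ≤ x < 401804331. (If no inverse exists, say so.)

Extended Euclidean algorithm:
401804331 = 31*12566141 + 12253960
12566141 = 1*12253960 + 312181
12253960 = 39*312181 + 78901
312181 = 3*78901 + 75478
78901 = 1*75478 + 3423
75478 = 22*3423 + 172
3423 = 19*172 + 155
172 = 1*155 + 17
155 = 9*17 + 2
17 = 8*2 + 1
2 = 2*1 + 0
The gcd is 1. Working backward:
1 = 17 − 8·2
1 = −8·155 + 73·17
1 = 73·172 − 81·155
1 = −81·3423 + 1612·172
1 = 1612·75478 − 35545·3423
1 = −35545·78901 + 37157·75478
1 = 37157·312181 − 147016·78901
1 = −147016·12253960 + 5770781·312181
1 = 5770781·12566141 − 5917797·12253960
1 = −5917797·401804331 + 189222488·12566141
So 12566141·189222488 ≡ 1 (mod 401804331).

189222488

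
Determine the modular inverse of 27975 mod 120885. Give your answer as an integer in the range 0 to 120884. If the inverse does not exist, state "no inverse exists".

Euclidean algorithm on 120885, 27975:
120885 = 4*27975 + 8985
27975 = 3*8985 + 1020
8985 = 8*1020 + 825
1020 = 1*825 + 195
825 = 4*195 + 45
195 = 4*45 + 15
45 = 3*15 + 0
gcd(27975, 120885) = 15 ≠ 1, so 27975 has no multiplicative inverse modulo 120885.

no inverse exists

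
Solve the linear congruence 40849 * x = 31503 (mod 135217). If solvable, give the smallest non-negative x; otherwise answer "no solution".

58551

First find gcd(40849, 135217):
135217 = 3*40849 + 12670
40849 = 3*12670 + 2839
12670 = 4*2839 + 1314
2839 = 2*1314 + 211
1314 = 6*211 + 48
211 = 4*48 + 19
48 = 2*19 + 10
19 = 1*10 + 9
10 = 1*9 + 1
9 = 9*1 + 0
gcd = 1, so a unique solution mod 135217 exists.
Back-substitute for the Bézout coefficients:
1 = 10 − 9
1 = −19 + 2·10
1 = 2·48 − 5·19
1 = −5·211 + 22·48
1 = 22·1314 − 137·211
1 = −137·2839 + 296·1314
1 = 296·12670 − 1321·2839
1 = −1321·40849 + 4259·12670
1 = 4259·135217 − 14098·40849
So 40849·(-14098) ≡ 1 (mod 135217), giving 40849⁻¹ ≡ 121119.
x ≡ 40849⁻¹·31503 ≡ 121119·31503 ≡ 58551 (mod 135217).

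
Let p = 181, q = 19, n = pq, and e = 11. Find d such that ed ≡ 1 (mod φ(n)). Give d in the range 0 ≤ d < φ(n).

2651

φ(n) = (p−1)(q−1) = 180·18 = 3240.
Need d with 11·d ≡ 1 (mod 3240). Apply the extended Euclidean algorithm:
3240 = 294*11 + 6
11 = 1*6 + 5
6 = 1*5 + 1
5 = 5*1 + 0
Back-substitute:
1 = 6 − 5
1 = −11 + 2·6
1 = 2·3240 − 589·11
So 11·(-589) ≡ 1 (mod 3240), hence d ≡ -589 ≡ 2651 (mod 3240).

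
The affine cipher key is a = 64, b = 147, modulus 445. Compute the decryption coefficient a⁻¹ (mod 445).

gcd(445, 64) by repeated division:
445 = 6·64 + 61
64 = 1·61 + 3
61 = 20·3 + 1
3 = 3·1 + 0
The gcd is 1. Working backward:
1 = 61 − 20·3
1 = −20·64 + 21·61
1 = 21·445 − 146·64
So 64·(-146) ≡ 1 (mod 445), and -146 ≡ 299 (mod 445).

299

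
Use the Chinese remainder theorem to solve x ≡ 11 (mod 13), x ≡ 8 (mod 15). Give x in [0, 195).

Write x = 11 + 13·k. Then 13·k ≡ 8 − 11 ≡ 12 (mod 15).
Need 13⁻¹ mod 15. Extended Euclid on (15, 13):
15 = 1*13 + 2
13 = 6*2 + 1
2 = 2*1 + 0
Back-substitute:
1 = 13 − 6·2
1 = −6·15 + 7·13
13⁻¹ ≡ 7 (mod 15), so k ≡ 7·12 ≡ 9 (mod 15).
x = 11 + 13·9 = 128.

128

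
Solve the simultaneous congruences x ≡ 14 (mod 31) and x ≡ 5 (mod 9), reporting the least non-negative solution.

Write x = 14 + 31·k. Then 31·k ≡ 5 − 14 ≡ 0 (mod 9).
Need 31⁻¹ mod 9. Extended Euclid on (9, 4):
9 = 2×4 + 1
4 = 4×1 + 0
Back-substitute:
1 = 9 − 2·4
31⁻¹ ≡ 7 (mod 9), so k ≡ 7·0 ≡ 0 (mod 9).
x = 14 + 31·0 = 14.

14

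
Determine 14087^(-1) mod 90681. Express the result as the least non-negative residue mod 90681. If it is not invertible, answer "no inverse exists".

51620

Apply the Euclidean algorithm to 90681 and 14087:
90681 = 6*14087 + 6159
14087 = 2*6159 + 1769
6159 = 3*1769 + 852
1769 = 2*852 + 65
852 = 13*65 + 7
65 = 9*7 + 2
7 = 3*2 + 1
2 = 2*1 + 0
gcd = 1, so the inverse exists. Back-substitute:
1 = 7 − 3·2
1 = −3·65 + 28·7
1 = 28·852 − 367·65
1 = −367·1769 + 762·852
1 = 762·6159 − 2653·1769
1 = −2653·14087 + 6068·6159
1 = 6068·90681 − 39061·14087
Hence 14087⁻¹ ≡ -39061 ≡ 51620 (mod 90681).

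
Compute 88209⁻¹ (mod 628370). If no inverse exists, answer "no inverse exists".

155609

Extended Euclidean algorithm:
628370 = 7*88209 + 10907
88209 = 8*10907 + 953
10907 = 11*953 + 424
953 = 2*424 + 105
424 = 4*105 + 4
105 = 26*4 + 1
4 = 4*1 + 0
The gcd is 1. Working backward:
1 = 105 − 26·4
1 = −26·424 + 105·105
1 = 105·953 − 236·424
1 = −236·10907 + 2701·953
1 = 2701·88209 − 21844·10907
1 = −21844·628370 + 155609·88209
So 88209·155609 ≡ 1 (mod 628370).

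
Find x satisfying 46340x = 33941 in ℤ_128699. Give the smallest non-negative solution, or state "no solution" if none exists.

89654

First find gcd(46340, 128699):
128699 = 2×46340 + 36019
46340 = 1×36019 + 10321
36019 = 3×10321 + 5056
10321 = 2×5056 + 209
5056 = 24×209 + 40
209 = 5×40 + 9
40 = 4×9 + 4
9 = 2×4 + 1
4 = 4×1 + 0
gcd = 1, so a unique solution mod 128699 exists.
Back-substitute for the Bézout coefficients:
1 = 9 − 2·4
1 = −2·40 + 9·9
1 = 9·209 − 47·40
1 = −47·5056 + 1137·209
1 = 1137·10321 − 2321·5056
1 = −2321·36019 + 8100·10321
1 = 8100·46340 − 10421·36019
1 = −10421·128699 + 28942·46340
So 46340·(28942) ≡ 1 (mod 128699), giving 46340⁻¹ ≡ 28942.
x ≡ 46340⁻¹·33941 ≡ 28942·33941 ≡ 89654 (mod 128699).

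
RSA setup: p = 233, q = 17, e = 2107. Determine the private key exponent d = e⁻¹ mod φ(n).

φ(n) = (p−1)(q−1) = 232·16 = 3712.
Need d with 2107·d ≡ 1 (mod 3712). Apply the extended Euclidean algorithm:
3712 = 1·2107 + 1605
2107 = 1·1605 + 502
1605 = 3·502 + 99
502 = 5·99 + 7
99 = 14·7 + 1
7 = 7·1 + 0
Back-substitute:
1 = 99 − 14·7
1 = −14·502 + 71·99
1 = 71·1605 − 227·502
1 = −227·2107 + 298·1605
1 = 298·3712 − 525·2107
So 2107·(-525) ≡ 1 (mod 3712), hence d ≡ -525 ≡ 3187 (mod 3712).

3187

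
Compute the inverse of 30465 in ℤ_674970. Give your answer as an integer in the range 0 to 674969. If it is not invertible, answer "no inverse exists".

no inverse exists

Euclidean algorithm on 674970, 30465:
674970 = 22·30465 + 4740
30465 = 6·4740 + 2025
4740 = 2·2025 + 690
2025 = 2·690 + 645
690 = 1·645 + 45
645 = 14·45 + 15
45 = 3·15 + 0
The gcd is 15, not 1, hence no inverse exists.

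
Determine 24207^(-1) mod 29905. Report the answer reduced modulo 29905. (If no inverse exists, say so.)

Extended Euclidean algorithm:
29905 = 1×24207 + 5698
24207 = 4×5698 + 1415
5698 = 4×1415 + 38
1415 = 37×38 + 9
38 = 4×9 + 2
9 = 4×2 + 1
2 = 2×1 + 0
gcd = 1, so the inverse exists. Back-substitute:
1 = 9 − 4·2
1 = −4·38 + 17·9
1 = 17·1415 − 633·38
1 = −633·5698 + 2549·1415
1 = 2549·24207 − 10829·5698
1 = −10829·29905 + 13378·24207
So 24207·13378 ≡ 1 (mod 29905).

13378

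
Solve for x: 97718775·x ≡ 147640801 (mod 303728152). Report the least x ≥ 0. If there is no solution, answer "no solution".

25829455

First find gcd(97718775, 303728152):
303728152 = 3*97718775 + 10571827
97718775 = 9*10571827 + 2572332
10571827 = 4*2572332 + 282499
2572332 = 9*282499 + 29841
282499 = 9*29841 + 13930
29841 = 2*13930 + 1981
13930 = 7*1981 + 63
1981 = 31*63 + 28
63 = 2*28 + 7
28 = 4*7 + 0
gcd = 7 and 7 | 147640801, so solutions exist. Divide through by 7: 13959825x ≡ 21091543 (mod 43389736).
Now find 13959825⁻¹ mod 43389736:
43389736 = 3×13959825 + 1510261
13959825 = 9×1510261 + 367476
1510261 = 4×367476 + 40357
367476 = 9×40357 + 4263
40357 = 9×4263 + 1990
4263 = 2×1990 + 283
1990 = 7×283 + 9
283 = 31×9 + 4
9 = 2×4 + 1
4 = 4×1 + 0
Back-substitute:
1 = 9 − 2·4
1 = −2·283 + 63·9
1 = 63·1990 − 443·283
1 = −443·4263 + 949·1990
1 = 949·40357 − 8984·4263
1 = −8984·367476 + 81805·40357
1 = 81805·1510261 − 336204·367476
1 = −336204·13959825 + 3107641·1510261
1 = 3107641·43389736 − 9659127·13959825
So 13959825·(-9659127) ≡ 1 (mod 43389736), i.e. 13959825⁻¹ ≡ 33730609.
Then x ≡ 33730609·21091543 ≡ 25829455 (mod 43389736); the smallest non-negative solution is x = 25829455.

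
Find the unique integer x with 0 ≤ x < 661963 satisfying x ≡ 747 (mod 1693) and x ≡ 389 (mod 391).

124336

Write x = 747 + 1693·k. Then 1693·k ≡ 389 − 747 ≡ 33 (mod 391).
Need 1693⁻¹ mod 391. Extended Euclid on (391, 129):
391 = 3*129 + 4
129 = 32*4 + 1
4 = 4*1 + 0
Back-substitute:
1 = 129 − 32·4
1 = −32·391 + 97·129
1693⁻¹ ≡ 97 (mod 391), so k ≡ 97·33 ≡ 73 (mod 391).
x = 747 + 1693·73 = 124336.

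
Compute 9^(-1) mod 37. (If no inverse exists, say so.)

33

Run Euclid on (37, 9):
37 = 4·9 + 1
9 = 9·1 + 0
The gcd is 1. Working backward:
1 = 37 − 4·9
Thus 9·(-4) ≡ 1 (mod 37); reducing, -4 mod 37 = 33.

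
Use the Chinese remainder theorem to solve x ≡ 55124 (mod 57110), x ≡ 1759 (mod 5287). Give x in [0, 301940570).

Write x = 55124 + 57110·k. Then 57110·k ≡ 1759 − 55124 ≡ 4792 (mod 5287).
Need 57110⁻¹ mod 5287. Extended Euclid on (5287, 4240):
5287 = 1·4240 + 1047
4240 = 4·1047 + 52
1047 = 20·52 + 7
52 = 7·7 + 3
7 = 2·3 + 1
3 = 3·1 + 0
Back-substitute:
1 = 7 − 2·3
1 = −2·52 + 15·7
1 = 15·1047 − 302·52
1 = −302·4240 + 1223·1047
1 = 1223·5287 − 1525·4240
57110⁻¹ ≡ 3762 (mod 5287), so k ≡ 3762·4792 ≡ 4121 (mod 5287).
x = 55124 + 57110·4121 = 235405434.

235405434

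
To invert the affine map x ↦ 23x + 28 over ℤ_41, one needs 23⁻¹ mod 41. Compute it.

Run Euclid on (41, 23):
41 = 1·23 + 18
23 = 1·18 + 5
18 = 3·5 + 3
5 = 1·3 + 2
3 = 1·2 + 1
2 = 2·1 + 0
The gcd is 1. Working backward:
1 = 3 − 2
1 = −5 + 2·3
1 = 2·18 − 7·5
1 = −7·23 + 9·18
1 = 9·41 − 16·23
Thus 23·(-16) ≡ 1 (mod 41); reducing, -16 mod 41 = 25.

25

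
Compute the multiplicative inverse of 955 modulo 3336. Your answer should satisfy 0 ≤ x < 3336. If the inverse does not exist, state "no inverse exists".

1027

gcd(3336, 955) by repeated division:
3336 = 3·955 + 471
955 = 2·471 + 13
471 = 36·13 + 3
13 = 4·3 + 1
3 = 3·1 + 0
gcd = 1, so the inverse exists. Back-substitute:
1 = 13 − 4·3
1 = −4·471 + 145·13
1 = 145·955 − 294·471
1 = −294·3336 + 1027·955
So 955·1027 ≡ 1 (mod 3336).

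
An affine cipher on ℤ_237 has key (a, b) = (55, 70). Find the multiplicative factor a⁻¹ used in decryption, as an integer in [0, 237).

181

Run Euclid on (237, 55):
237 = 4×55 + 17
55 = 3×17 + 4
17 = 4×4 + 1
4 = 4×1 + 0
The gcd is 1. Working backward:
1 = 17 − 4·4
1 = −4·55 + 13·17
1 = 13·237 − 56·55
Thus 55·(-56) ≡ 1 (mod 237); reducing, -56 mod 237 = 181.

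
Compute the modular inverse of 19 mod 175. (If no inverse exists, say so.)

129

Run Euclid on (175, 19):
175 = 9*19 + 4
19 = 4*4 + 3
4 = 1*3 + 1
3 = 3*1 + 0
Since gcd(19, 175) = 1, back-substitute to write 1 as a combination:
1 = 4 − 3
1 = −19 + 5·4
1 = 5·175 − 46·19
Thus 19·(-46) ≡ 1 (mod 175); reducing, -46 mod 175 = 129.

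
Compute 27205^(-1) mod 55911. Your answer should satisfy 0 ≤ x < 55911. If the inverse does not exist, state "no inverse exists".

33487

Extended Euclidean algorithm:
55911 = 2*27205 + 1501
27205 = 18*1501 + 187
1501 = 8*187 + 5
187 = 37*5 + 2
5 = 2*2 + 1
2 = 2*1 + 0
The gcd is 1. Working backward:
1 = 5 − 2·2
1 = −2·187 + 75·5
1 = 75·1501 − 602·187
1 = −602·27205 + 10911·1501
1 = 10911·55911 − 22424·27205
Hence 27205⁻¹ ≡ -22424 ≡ 33487 (mod 55911).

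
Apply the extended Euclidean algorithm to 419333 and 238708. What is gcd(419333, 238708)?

Euclidean algorithm:
419333 = 1*238708 + 180625
238708 = 1*180625 + 58083
180625 = 3*58083 + 6376
58083 = 9*6376 + 699
6376 = 9*699 + 85
699 = 8*85 + 19
85 = 4*19 + 9
19 = 2*9 + 1
9 = 9*1 + 0
gcd(419333, 238708) = 1.
Express as a combination:
1 = 19 − 2·9
1 = −2·85 + 9·19
1 = 9·699 − 74·85
1 = −74·6376 + 675·699
1 = 675·58083 − 6149·6376
1 = −6149·180625 + 19122·58083
1 = 19122·238708 − 25271·180625
1 = −25271·419333 + 44393·238708
So 1 = (-25271)·419333 + (44393)·238708.

1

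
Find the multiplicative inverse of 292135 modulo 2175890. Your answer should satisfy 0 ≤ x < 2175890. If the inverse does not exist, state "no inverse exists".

no inverse exists

Compute gcd(292135, 2175890):
2175890 = 7*292135 + 130945
292135 = 2*130945 + 30245
130945 = 4*30245 + 9965
30245 = 3*9965 + 350
9965 = 28*350 + 165
350 = 2*165 + 20
165 = 8*20 + 5
20 = 4*5 + 0
Since gcd = 5 > 1, 292135 is not a unit mod 2175890.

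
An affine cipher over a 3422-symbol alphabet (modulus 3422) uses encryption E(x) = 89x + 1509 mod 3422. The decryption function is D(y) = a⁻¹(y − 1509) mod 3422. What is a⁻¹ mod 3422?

Apply the Euclidean algorithm to 3422 and 89:
3422 = 38·89 + 40
89 = 2·40 + 9
40 = 4·9 + 4
9 = 2·4 + 1
4 = 4·1 + 0
gcd = 1, so the inverse exists. Back-substitute:
1 = 9 − 2·4
1 = −2·40 + 9·9
1 = 9·89 − 20·40
1 = −20·3422 + 769·89
So 89·769 ≡ 1 (mod 3422).

769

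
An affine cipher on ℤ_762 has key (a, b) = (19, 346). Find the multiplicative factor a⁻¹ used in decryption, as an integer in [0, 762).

Extended Euclidean algorithm:
762 = 40*19 + 2
19 = 9*2 + 1
2 = 2*1 + 0
gcd = 1, so the inverse exists. Back-substitute:
1 = 19 − 9·2
1 = −9·762 + 361·19
So 19·361 ≡ 1 (mod 762).

361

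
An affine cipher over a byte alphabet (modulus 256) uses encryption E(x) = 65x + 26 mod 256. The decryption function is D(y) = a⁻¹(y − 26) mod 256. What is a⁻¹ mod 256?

Extended Euclidean algorithm:
256 = 3·65 + 61
65 = 1·61 + 4
61 = 15·4 + 1
4 = 4·1 + 0
Since gcd(65, 256) = 1, back-substitute to write 1 as a combination:
1 = 61 − 15·4
1 = −15·65 + 16·61
1 = 16·256 − 63·65
Thus 65·(-63) ≡ 1 (mod 256); reducing, -63 mod 256 = 193.

193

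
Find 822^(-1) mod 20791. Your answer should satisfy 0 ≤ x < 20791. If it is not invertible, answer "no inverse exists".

4831

Apply the Euclidean algorithm to 20791 and 822:
20791 = 25·822 + 241
822 = 3·241 + 99
241 = 2·99 + 43
99 = 2·43 + 13
43 = 3·13 + 4
13 = 3·4 + 1
4 = 4·1 + 0
gcd = 1, so the inverse exists. Back-substitute:
1 = 13 − 3·4
1 = −3·43 + 10·13
1 = 10·99 − 23·43
1 = −23·241 + 56·99
1 = 56·822 − 191·241
1 = −191·20791 + 4831·822
So 822·4831 ≡ 1 (mod 20791).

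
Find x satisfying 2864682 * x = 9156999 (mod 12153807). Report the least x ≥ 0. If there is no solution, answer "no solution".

no solution

gcd(2864682, 12153807):
12153807 = 4·2864682 + 695079
2864682 = 4·695079 + 84366
695079 = 8·84366 + 20151
84366 = 4·20151 + 3762
20151 = 5·3762 + 1341
3762 = 2·1341 + 1080
1341 = 1·1080 + 261
1080 = 4·261 + 36
261 = 7·36 + 9
36 = 4·9 + 0
gcd = 9, but 9 ∤ 9156999, so the congruence has no solution.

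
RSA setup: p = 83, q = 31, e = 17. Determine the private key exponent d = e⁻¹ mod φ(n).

φ(n) = (p−1)(q−1) = 82·30 = 2460.
Need d with 17·d ≡ 1 (mod 2460). Apply the extended Euclidean algorithm:
2460 = 144×17 + 12
17 = 1×12 + 5
12 = 2×5 + 2
5 = 2×2 + 1
2 = 2×1 + 0
Back-substitute:
1 = 5 − 2·2
1 = −2·12 + 5·5
1 = 5·17 − 7·12
1 = −7·2460 + 1013·17
So 17·1013 ≡ 1 (mod 2460), hence d = 1013.

1013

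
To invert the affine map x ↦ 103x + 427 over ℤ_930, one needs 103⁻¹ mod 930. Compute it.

Apply the Euclidean algorithm to 930 and 103:
930 = 9*103 + 3
103 = 34*3 + 1
3 = 3*1 + 0
Since gcd(103, 930) = 1, back-substitute to write 1 as a combination:
1 = 103 − 34·3
1 = −34·930 + 307·103
So 103·307 ≡ 1 (mod 930).

307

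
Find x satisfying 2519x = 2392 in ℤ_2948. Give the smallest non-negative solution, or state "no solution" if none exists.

no solution

gcd(2519, 2948):
2948 = 1×2519 + 429
2519 = 5×429 + 374
429 = 1×374 + 55
374 = 6×55 + 44
55 = 1×44 + 11
44 = 4×11 + 0
gcd = 11, but 11 ∤ 2392, so the congruence has no solution.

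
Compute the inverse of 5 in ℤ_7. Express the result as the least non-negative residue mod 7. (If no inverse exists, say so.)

gcd(7, 5) by repeated division:
7 = 1×5 + 2
5 = 2×2 + 1
2 = 2×1 + 0
Since gcd(5, 7) = 1, back-substitute to write 1 as a combination:
1 = 5 − 2·2
1 = −2·7 + 3·5
So 5·3 ≡ 1 (mod 7).

3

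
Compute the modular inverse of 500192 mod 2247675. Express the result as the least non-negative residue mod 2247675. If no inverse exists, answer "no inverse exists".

530378

Run Euclid on (2247675, 500192):
2247675 = 4·500192 + 246907
500192 = 2·246907 + 6378
246907 = 38·6378 + 4543
6378 = 1·4543 + 1835
4543 = 2·1835 + 873
1835 = 2·873 + 89
873 = 9·89 + 72
89 = 1·72 + 17
72 = 4·17 + 4
17 = 4·4 + 1
4 = 4·1 + 0
The gcd is 1. Working backward:
1 = 17 − 4·4
1 = −4·72 + 17·17
1 = 17·89 − 21·72
1 = −21·873 + 206·89
1 = 206·1835 − 433·873
1 = −433·4543 + 1072·1835
1 = 1072·6378 − 1505·4543
1 = −1505·246907 + 58262·6378
1 = 58262·500192 − 118029·246907
1 = −118029·2247675 + 530378·500192
So 500192·530378 ≡ 1 (mod 2247675).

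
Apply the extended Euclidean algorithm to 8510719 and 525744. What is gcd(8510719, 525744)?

1

Euclidean algorithm:
8510719 = 16×525744 + 98815
525744 = 5×98815 + 31669
98815 = 3×31669 + 3808
31669 = 8×3808 + 1205
3808 = 3×1205 + 193
1205 = 6×193 + 47
193 = 4×47 + 5
47 = 9×5 + 2
5 = 2×2 + 1
2 = 2×1 + 0
gcd(8510719, 525744) = 1.
Working backward:
1 = 5 − 2·2
1 = −2·47 + 19·5
1 = 19·193 − 78·47
1 = −78·1205 + 487·193
1 = 487·3808 − 1539·1205
1 = −1539·31669 + 12799·3808
1 = 12799·98815 − 39936·31669
1 = −39936·525744 + 212479·98815
1 = 212479·8510719 − 3439600·525744
So 1 = (212479)·8510719 + (-3439600)·525744.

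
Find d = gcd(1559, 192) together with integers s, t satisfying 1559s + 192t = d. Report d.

1

Repeated division:
1559 = 8*192 + 23
192 = 8*23 + 8
23 = 2*8 + 7
8 = 1*7 + 1
7 = 7*1 + 0
gcd(1559, 192) = 1.
Working backward:
1 = 8 − 7
1 = −23 + 3·8
1 = 3·192 − 25·23
1 = −25·1559 + 203·192
So 1 = (-25)·1559 + (203)·192.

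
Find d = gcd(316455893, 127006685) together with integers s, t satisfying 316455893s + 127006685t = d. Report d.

13

Euclidean algorithm:
316455893 = 2×127006685 + 62442523
127006685 = 2×62442523 + 2121639
62442523 = 29×2121639 + 914992
2121639 = 2×914992 + 291655
914992 = 3×291655 + 40027
291655 = 7×40027 + 11466
40027 = 3×11466 + 5629
11466 = 2×5629 + 208
5629 = 27×208 + 13
208 = 16×13 + 0
gcd(316455893, 127006685) = 13.
Working backward:
13 = 5629 − 27·208
13 = −27·11466 + 55·5629
13 = 55·40027 − 192·11466
13 = −192·291655 + 1399·40027
13 = 1399·914992 − 4389·291655
13 = −4389·2121639 + 10177·914992
13 = 10177·62442523 − 299522·2121639
13 = −299522·127006685 + 609221·62442523
13 = 609221·316455893 − 1517964·127006685
So 13 = (609221)·316455893 + (-1517964)·127006685.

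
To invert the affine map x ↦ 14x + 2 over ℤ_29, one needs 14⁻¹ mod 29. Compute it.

27

Apply the Euclidean algorithm to 29 and 14:
29 = 2·14 + 1
14 = 14·1 + 0
Since gcd(14, 29) = 1, back-substitute to write 1 as a combination:
1 = 29 − 2·14
Hence 14⁻¹ ≡ -2 ≡ 27 (mod 29).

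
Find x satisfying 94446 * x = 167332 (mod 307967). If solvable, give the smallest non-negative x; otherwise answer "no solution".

11421

First find gcd(94446, 307967):
307967 = 3*94446 + 24629
94446 = 3*24629 + 20559
24629 = 1*20559 + 4070
20559 = 5*4070 + 209
4070 = 19*209 + 99
209 = 2*99 + 11
99 = 9*11 + 0
gcd = 11 and 11 | 167332, so solutions exist. Divide through by 11: 8586x ≡ 15212 (mod 27997).
Now find 8586⁻¹ mod 27997:
27997 = 3·8586 + 2239
8586 = 3·2239 + 1869
2239 = 1·1869 + 370
1869 = 5·370 + 19
370 = 19·19 + 9
19 = 2·9 + 1
9 = 9·1 + 0
Back-substitute:
1 = 19 − 2·9
1 = −2·370 + 39·19
1 = 39·1869 − 197·370
1 = −197·2239 + 236·1869
1 = 236·8586 − 905·2239
1 = −905·27997 + 2951·8586
So 8586⁻¹ ≡ 2951 (mod 27997).
Then x ≡ 2951·15212 ≡ 11421 (mod 27997); the smallest non-negative solution is x = 11421.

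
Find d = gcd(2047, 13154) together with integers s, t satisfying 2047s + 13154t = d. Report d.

Euclidean algorithm:
13154 = 6×2047 + 872
2047 = 2×872 + 303
872 = 2×303 + 266
303 = 1×266 + 37
266 = 7×37 + 7
37 = 5×7 + 2
7 = 3×2 + 1
2 = 2×1 + 0
gcd(2047, 13154) = 1.
Back-substituting:
1 = 7 − 3·2
1 = −3·37 + 16·7
1 = 16·266 − 115·37
1 = −115·303 + 131·266
1 = 131·872 − 377·303
1 = −377·2047 + 885·872
1 = 885·13154 − 5687·2047
So 1 = (885)·13154 + (-5687)·2047.

1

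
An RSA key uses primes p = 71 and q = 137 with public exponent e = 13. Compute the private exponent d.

2197

φ(n) = (p−1)(q−1) = 70·136 = 9520.
Need d with 13·d ≡ 1 (mod 9520). Apply the extended Euclidean algorithm:
9520 = 732*13 + 4
13 = 3*4 + 1
4 = 4*1 + 0
Back-substitute:
1 = 13 − 3·4
1 = −3·9520 + 2197·13
So 13·2197 ≡ 1 (mod 9520), hence d = 2197.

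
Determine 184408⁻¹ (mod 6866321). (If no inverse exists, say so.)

no inverse exists

Compute gcd(184408, 6866321):
6866321 = 37·184408 + 43225
184408 = 4·43225 + 11508
43225 = 3·11508 + 8701
11508 = 1·8701 + 2807
8701 = 3·2807 + 280
2807 = 10·280 + 7
280 = 40·7 + 0
gcd(184408, 6866321) = 7 ≠ 1, so 184408 has no multiplicative inverse modulo 6866321.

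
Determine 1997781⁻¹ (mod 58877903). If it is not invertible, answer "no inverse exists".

45585894

Extended Euclidean algorithm:
58877903 = 29·1997781 + 942254
1997781 = 2·942254 + 113273
942254 = 8·113273 + 36070
113273 = 3·36070 + 5063
36070 = 7·5063 + 629
5063 = 8·629 + 31
629 = 20·31 + 9
31 = 3·9 + 4
9 = 2·4 + 1
4 = 4·1 + 0
The gcd is 1. Working backward:
1 = 9 − 2·4
1 = −2·31 + 7·9
1 = 7·629 − 142·31
1 = −142·5063 + 1143·629
1 = 1143·36070 − 8143·5063
1 = −8143·113273 + 25572·36070
1 = 25572·942254 − 212719·113273
1 = −212719·1997781 + 451010·942254
1 = 451010·58877903 − 13292009·1997781
So 1997781·(-13292009) ≡ 1 (mod 58877903), and -13292009 ≡ 45585894 (mod 58877903).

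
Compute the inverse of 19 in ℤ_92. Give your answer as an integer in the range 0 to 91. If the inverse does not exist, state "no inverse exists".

Apply the Euclidean algorithm to 92 and 19:
92 = 4*19 + 16
19 = 1*16 + 3
16 = 5*3 + 1
3 = 3*1 + 0
The gcd is 1. Working backward:
1 = 16 − 5·3
1 = −5·19 + 6·16
1 = 6·92 − 29·19
Thus 19·(-29) ≡ 1 (mod 92); reducing, -29 mod 92 = 63.

63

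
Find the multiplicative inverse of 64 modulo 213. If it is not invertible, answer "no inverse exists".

10

Apply the Euclidean algorithm to 213 and 64:
213 = 3*64 + 21
64 = 3*21 + 1
21 = 21*1 + 0
The gcd is 1. Working backward:
1 = 64 − 3·21
1 = −3·213 + 10·64
So 64·10 ≡ 1 (mod 213).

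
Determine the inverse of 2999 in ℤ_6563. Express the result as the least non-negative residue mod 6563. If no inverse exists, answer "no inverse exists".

Extended Euclidean algorithm:
6563 = 2×2999 + 565
2999 = 5×565 + 174
565 = 3×174 + 43
174 = 4×43 + 2
43 = 21×2 + 1
2 = 2×1 + 0
gcd = 1, so the inverse exists. Back-substitute:
1 = 43 − 21·2
1 = −21·174 + 85·43
1 = 85·565 − 276·174
1 = −276·2999 + 1465·565
1 = 1465·6563 − 3206·2999
Hence 2999⁻¹ ≡ -3206 ≡ 3357 (mod 6563).

3357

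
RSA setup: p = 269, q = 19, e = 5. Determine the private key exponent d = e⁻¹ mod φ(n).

965

φ(n) = (p−1)(q−1) = 268·18 = 4824.
Need d with 5·d ≡ 1 (mod 4824). Apply the extended Euclidean algorithm:
4824 = 964·5 + 4
5 = 1·4 + 1
4 = 4·1 + 0
Back-substitute:
1 = 5 − 4
1 = −4824 + 965·5
So 5·965 ≡ 1 (mod 4824), hence d = 965.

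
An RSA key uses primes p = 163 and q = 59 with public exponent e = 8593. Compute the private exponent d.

φ(n) = (p−1)(q−1) = 162·58 = 9396.
Need d with 8593·d ≡ 1 (mod 9396). Apply the extended Euclidean algorithm:
9396 = 1*8593 + 803
8593 = 10*803 + 563
803 = 1*563 + 240
563 = 2*240 + 83
240 = 2*83 + 74
83 = 1*74 + 9
74 = 8*9 + 2
9 = 4*2 + 1
2 = 2*1 + 0
Back-substitute:
1 = 9 − 4·2
1 = −4·74 + 33·9
1 = 33·83 − 37·74
1 = −37·240 + 107·83
1 = 107·563 − 251·240
1 = −251·803 + 358·563
1 = 358·8593 − 3831·803
1 = −3831·9396 + 4189·8593
So 8593·4189 ≡ 1 (mod 9396), hence d = 4189.

4189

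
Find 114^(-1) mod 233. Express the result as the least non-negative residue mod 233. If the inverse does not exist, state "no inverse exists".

Extended Euclidean algorithm:
233 = 2×114 + 5
114 = 22×5 + 4
5 = 1×4 + 1
4 = 4×1 + 0
The gcd is 1. Working backward:
1 = 5 − 4
1 = −114 + 23·5
1 = 23·233 − 47·114
Thus 114·(-47) ≡ 1 (mod 233); reducing, -47 mod 233 = 186.

186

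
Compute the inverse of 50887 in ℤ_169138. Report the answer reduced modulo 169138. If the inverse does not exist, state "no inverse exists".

44027

Extended Euclidean algorithm:
169138 = 3*50887 + 16477
50887 = 3*16477 + 1456
16477 = 11*1456 + 461
1456 = 3*461 + 73
461 = 6*73 + 23
73 = 3*23 + 4
23 = 5*4 + 3
4 = 1*3 + 1
3 = 3*1 + 0
Since gcd(50887, 169138) = 1, back-substitute to write 1 as a combination:
1 = 4 − 3
1 = −23 + 6·4
1 = 6·73 − 19·23
1 = −19·461 + 120·73
1 = 120·1456 − 379·461
1 = −379·16477 + 4289·1456
1 = 4289·50887 − 13246·16477
1 = −13246·169138 + 44027·50887
So 50887·44027 ≡ 1 (mod 169138).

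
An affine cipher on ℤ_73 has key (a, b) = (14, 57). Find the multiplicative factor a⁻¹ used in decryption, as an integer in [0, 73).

Extended Euclidean algorithm:
73 = 5×14 + 3
14 = 4×3 + 2
3 = 1×2 + 1
2 = 2×1 + 0
The gcd is 1. Working backward:
1 = 3 − 2
1 = −14 + 5·3
1 = 5·73 − 26·14
Thus 14·(-26) ≡ 1 (mod 73); reducing, -26 mod 73 = 47.

47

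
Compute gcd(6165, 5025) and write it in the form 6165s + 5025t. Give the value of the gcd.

Apply Euclid's algorithm to 6165 and 5025:
6165 = 1*5025 + 1140
5025 = 4*1140 + 465
1140 = 2*465 + 210
465 = 2*210 + 45
210 = 4*45 + 30
45 = 1*30 + 15
30 = 2*15 + 0
gcd(6165, 5025) = 15.
Working backward:
15 = 45 − 30
15 = −210 + 5·45
15 = 5·465 − 11·210
15 = −11·1140 + 27·465
15 = 27·5025 − 119·1140
15 = −119·6165 + 146·5025
So 15 = (-119)·6165 + (146)·5025.

15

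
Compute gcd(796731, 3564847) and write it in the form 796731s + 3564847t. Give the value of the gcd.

13

Euclidean algorithm:
3564847 = 4*796731 + 377923
796731 = 2*377923 + 40885
377923 = 9*40885 + 9958
40885 = 4*9958 + 1053
9958 = 9*1053 + 481
1053 = 2*481 + 91
481 = 5*91 + 26
91 = 3*26 + 13
26 = 2*13 + 0
gcd(796731, 3564847) = 13.
Back-substituting:
13 = 91 − 3·26
13 = −3·481 + 16·91
13 = 16·1053 − 35·481
13 = −35·9958 + 331·1053
13 = 331·40885 − 1359·9958
13 = −1359·377923 + 12562·40885
13 = 12562·796731 − 26483·377923
13 = −26483·3564847 + 118494·796731
So 13 = (-26483)·3564847 + (118494)·796731.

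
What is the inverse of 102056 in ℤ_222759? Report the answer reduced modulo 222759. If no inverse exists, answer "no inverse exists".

36794

Run Euclid on (222759, 102056):
222759 = 2×102056 + 18647
102056 = 5×18647 + 8821
18647 = 2×8821 + 1005
8821 = 8×1005 + 781
1005 = 1×781 + 224
781 = 3×224 + 109
224 = 2×109 + 6
109 = 18×6 + 1
6 = 6×1 + 0
The gcd is 1. Working backward:
1 = 109 − 18·6
1 = −18·224 + 37·109
1 = 37·781 − 129·224
1 = −129·1005 + 166·781
1 = 166·8821 − 1457·1005
1 = −1457·18647 + 3080·8821
1 = 3080·102056 − 16857·18647
1 = −16857·222759 + 36794·102056
So 102056·36794 ≡ 1 (mod 222759).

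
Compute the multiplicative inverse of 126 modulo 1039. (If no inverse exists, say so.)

Extended Euclidean algorithm:
1039 = 8·126 + 31
126 = 4·31 + 2
31 = 15·2 + 1
2 = 2·1 + 0
Since gcd(126, 1039) = 1, back-substitute to write 1 as a combination:
1 = 31 − 15·2
1 = −15·126 + 61·31
1 = 61·1039 − 503·126
Hence 126⁻¹ ≡ -503 ≡ 536 (mod 1039).

536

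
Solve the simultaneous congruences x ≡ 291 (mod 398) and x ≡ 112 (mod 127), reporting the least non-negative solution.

43673

Write x = 291 + 398·k. Then 398·k ≡ 112 − 291 ≡ 75 (mod 127).
Need 398⁻¹ mod 127. Extended Euclid on (127, 17):
127 = 7×17 + 8
17 = 2×8 + 1
8 = 8×1 + 0
Back-substitute:
1 = 17 − 2·8
1 = −2·127 + 15·17
398⁻¹ ≡ 15 (mod 127), so k ≡ 15·75 ≡ 109 (mod 127).
x = 291 + 398·109 = 43673.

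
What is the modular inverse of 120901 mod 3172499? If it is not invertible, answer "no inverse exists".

Euclidean algorithm on 3172499, 120901:
3172499 = 26*120901 + 29073
120901 = 4*29073 + 4609
29073 = 6*4609 + 1419
4609 = 3*1419 + 352
1419 = 4*352 + 11
352 = 32*11 + 0
gcd(120901, 3172499) = 11 ≠ 1, so 120901 has no multiplicative inverse modulo 3172499.

no inverse exists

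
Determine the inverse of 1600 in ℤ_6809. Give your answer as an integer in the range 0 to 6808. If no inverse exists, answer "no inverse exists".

Apply the Euclidean algorithm to 6809 and 1600:
6809 = 4*1600 + 409
1600 = 3*409 + 373
409 = 1*373 + 36
373 = 10*36 + 13
36 = 2*13 + 10
13 = 1*10 + 3
10 = 3*3 + 1
3 = 3*1 + 0
gcd = 1, so the inverse exists. Back-substitute:
1 = 10 − 3·3
1 = −3·13 + 4·10
1 = 4·36 − 11·13
1 = −11·373 + 114·36
1 = 114·409 − 125·373
1 = −125·1600 + 489·409
1 = 489·6809 − 2081·1600
So 1600·(-2081) ≡ 1 (mod 6809), and -2081 ≡ 4728 (mod 6809).

4728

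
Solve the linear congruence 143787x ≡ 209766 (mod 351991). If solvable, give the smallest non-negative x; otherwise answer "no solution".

First find gcd(143787, 351991):
351991 = 2×143787 + 64417
143787 = 2×64417 + 14953
64417 = 4×14953 + 4605
14953 = 3×4605 + 1138
4605 = 4×1138 + 53
1138 = 21×53 + 25
53 = 2×25 + 3
25 = 8×3 + 1
3 = 3×1 + 0
gcd = 1, so a unique solution mod 351991 exists.
Back-substitute for the Bézout coefficients:
1 = 25 − 8·3
1 = −8·53 + 17·25
1 = 17·1138 − 365·53
1 = −365·4605 + 1477·1138
1 = 1477·14953 − 4796·4605
1 = −4796·64417 + 20661·14953
1 = 20661·143787 − 46118·64417
1 = −46118·351991 + 112897·143787
So 143787·(112897) ≡ 1 (mod 351991), giving 143787⁻¹ ≡ 112897.
x ≡ 143787⁻¹·209766 ≡ 112897·209766 ≡ 349613 (mod 351991).

349613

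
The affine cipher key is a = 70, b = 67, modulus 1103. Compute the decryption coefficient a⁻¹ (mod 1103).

gcd(1103, 70) by repeated division:
1103 = 15*70 + 53
70 = 1*53 + 17
53 = 3*17 + 2
17 = 8*2 + 1
2 = 2*1 + 0
The gcd is 1. Working backward:
1 = 17 − 8·2
1 = −8·53 + 25·17
1 = 25·70 − 33·53
1 = −33·1103 + 520·70
So 70·520 ≡ 1 (mod 1103).

520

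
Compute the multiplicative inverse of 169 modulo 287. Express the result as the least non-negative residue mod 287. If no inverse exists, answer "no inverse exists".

197

gcd(287, 169) by repeated division:
287 = 1·169 + 118
169 = 1·118 + 51
118 = 2·51 + 16
51 = 3·16 + 3
16 = 5·3 + 1
3 = 3·1 + 0
The gcd is 1. Working backward:
1 = 16 − 5·3
1 = −5·51 + 16·16
1 = 16·118 − 37·51
1 = −37·169 + 53·118
1 = 53·287 − 90·169
So 169·(-90) ≡ 1 (mod 287), and -90 ≡ 197 (mod 287).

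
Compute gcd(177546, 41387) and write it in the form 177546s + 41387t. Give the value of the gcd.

1

Repeated division:
177546 = 4×41387 + 11998
41387 = 3×11998 + 5393
11998 = 2×5393 + 1212
5393 = 4×1212 + 545
1212 = 2×545 + 122
545 = 4×122 + 57
122 = 2×57 + 8
57 = 7×8 + 1
8 = 8×1 + 0
gcd(177546, 41387) = 1.
Back-substituting:
1 = 57 − 7·8
1 = −7·122 + 15·57
1 = 15·545 − 67·122
1 = −67·1212 + 149·545
1 = 149·5393 − 663·1212
1 = −663·11998 + 1475·5393
1 = 1475·41387 − 5088·11998
1 = −5088·177546 + 21827·41387
So 1 = (-5088)·177546 + (21827)·41387.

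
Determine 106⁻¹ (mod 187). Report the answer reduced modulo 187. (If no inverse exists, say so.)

Extended Euclidean algorithm:
187 = 1·106 + 81
106 = 1·81 + 25
81 = 3·25 + 6
25 = 4·6 + 1
6 = 6·1 + 0
The gcd is 1. Working backward:
1 = 25 − 4·6
1 = −4·81 + 13·25
1 = 13·106 − 17·81
1 = −17·187 + 30·106
So 106·30 ≡ 1 (mod 187).

30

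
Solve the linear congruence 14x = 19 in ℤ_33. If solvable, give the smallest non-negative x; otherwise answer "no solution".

32

First find gcd(14, 33):
33 = 2·14 + 5
14 = 2·5 + 4
5 = 1·4 + 1
4 = 4·1 + 0
gcd = 1, so a unique solution mod 33 exists.
Back-substitute for the Bézout coefficients:
1 = 5 − 4
1 = −14 + 3·5
1 = 3·33 − 7·14
So 14·(-7) ≡ 1 (mod 33), giving 14⁻¹ ≡ 26.
x ≡ 14⁻¹·19 ≡ 26·19 ≡ 32 (mod 33).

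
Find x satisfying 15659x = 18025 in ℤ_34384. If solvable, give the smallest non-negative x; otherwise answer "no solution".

First find gcd(15659, 34384):
34384 = 2×15659 + 3066
15659 = 5×3066 + 329
3066 = 9×329 + 105
329 = 3×105 + 14
105 = 7×14 + 7
14 = 2×7 + 0
gcd = 7 and 7 | 18025, so solutions exist. Divide through by 7: 2237x ≡ 2575 (mod 4912).
Now find 2237⁻¹ mod 4912:
4912 = 2·2237 + 438
2237 = 5·438 + 47
438 = 9·47 + 15
47 = 3·15 + 2
15 = 7·2 + 1
2 = 2·1 + 0
Back-substitute:
1 = 15 − 7·2
1 = −7·47 + 22·15
1 = 22·438 − 205·47
1 = −205·2237 + 1047·438
1 = 1047·4912 − 2299·2237
So 2237·(-2299) ≡ 1 (mod 4912), i.e. 2237⁻¹ ≡ 2613.
Then x ≡ 2613·2575 ≡ 3947 (mod 4912); the smallest non-negative solution is x = 3947.

3947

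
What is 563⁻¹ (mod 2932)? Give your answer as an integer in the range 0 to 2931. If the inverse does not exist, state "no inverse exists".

Extended Euclidean algorithm:
2932 = 5·563 + 117
563 = 4·117 + 95
117 = 1·95 + 22
95 = 4·22 + 7
22 = 3·7 + 1
7 = 7·1 + 0
gcd = 1, so the inverse exists. Back-substitute:
1 = 22 − 3·7
1 = −3·95 + 13·22
1 = 13·117 − 16·95
1 = −16·563 + 77·117
1 = 77·2932 − 401·563
Hence 563⁻¹ ≡ -401 ≡ 2531 (mod 2932).

2531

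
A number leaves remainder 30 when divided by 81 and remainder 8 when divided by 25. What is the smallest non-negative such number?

Write x = 30 + 81·k. Then 81·k ≡ 8 − 30 ≡ 3 (mod 25).
Need 81⁻¹ mod 25. Extended Euclid on (25, 6):
25 = 4×6 + 1
6 = 6×1 + 0
Back-substitute:
1 = 25 − 4·6
81⁻¹ ≡ 21 (mod 25), so k ≡ 21·3 ≡ 13 (mod 25).
x = 30 + 81·13 = 1083.

1083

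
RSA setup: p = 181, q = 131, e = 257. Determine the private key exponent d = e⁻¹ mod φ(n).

φ(n) = (p−1)(q−1) = 180·130 = 23400.
Need d with 257·d ≡ 1 (mod 23400). Apply the extended Euclidean algorithm:
23400 = 91×257 + 13
257 = 19×13 + 10
13 = 1×10 + 3
10 = 3×3 + 1
3 = 3×1 + 0
Back-substitute:
1 = 10 − 3·3
1 = −3·13 + 4·10
1 = 4·257 − 79·13
1 = −79·23400 + 7193·257
So 257·7193 ≡ 1 (mod 23400), hence d = 7193.

7193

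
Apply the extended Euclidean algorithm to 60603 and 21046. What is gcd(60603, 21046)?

1

Repeated division:
60603 = 2·21046 + 18511
21046 = 1·18511 + 2535
18511 = 7·2535 + 766
2535 = 3·766 + 237
766 = 3·237 + 55
237 = 4·55 + 17
55 = 3·17 + 4
17 = 4·4 + 1
4 = 4·1 + 0
gcd(60603, 21046) = 1.
Back-substituting:
1 = 17 − 4·4
1 = −4·55 + 13·17
1 = 13·237 − 56·55
1 = −56·766 + 181·237
1 = 181·2535 − 599·766
1 = −599·18511 + 4374·2535
1 = 4374·21046 − 4973·18511
1 = −4973·60603 + 14320·21046
So 1 = (-4973)·60603 + (14320)·21046.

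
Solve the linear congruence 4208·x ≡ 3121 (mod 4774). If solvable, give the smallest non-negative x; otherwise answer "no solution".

gcd(4208, 4774):
4774 = 1*4208 + 566
4208 = 7*566 + 246
566 = 2*246 + 74
246 = 3*74 + 24
74 = 3*24 + 2
24 = 12*2 + 0
gcd = 2, but 2 ∤ 3121, so the congruence has no solution.

no solution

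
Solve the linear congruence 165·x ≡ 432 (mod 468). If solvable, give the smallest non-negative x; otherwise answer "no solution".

48

First find gcd(165, 468):
468 = 2·165 + 138
165 = 1·138 + 27
138 = 5·27 + 3
27 = 9·3 + 0
gcd = 3 and 3 | 432, so solutions exist. Divide through by 3: 55x ≡ 144 (mod 156).
Now find 55⁻¹ mod 156:
156 = 2*55 + 46
55 = 1*46 + 9
46 = 5*9 + 1
9 = 9*1 + 0
Back-substitute:
1 = 46 − 5·9
1 = −5·55 + 6·46
1 = 6·156 − 17·55
So 55·(-17) ≡ 1 (mod 156), i.e. 55⁻¹ ≡ 139.
Then x ≡ 139·144 ≡ 48 (mod 156); the smallest non-negative solution is x = 48.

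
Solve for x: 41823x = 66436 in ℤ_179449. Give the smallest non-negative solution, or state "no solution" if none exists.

First find gcd(41823, 179449):
179449 = 4×41823 + 12157
41823 = 3×12157 + 5352
12157 = 2×5352 + 1453
5352 = 3×1453 + 993
1453 = 1×993 + 460
993 = 2×460 + 73
460 = 6×73 + 22
73 = 3×22 + 7
22 = 3×7 + 1
7 = 7×1 + 0
gcd = 1, so a unique solution mod 179449 exists.
Back-substitute for the Bézout coefficients:
1 = 22 − 3·7
1 = −3·73 + 10·22
1 = 10·460 − 63·73
1 = −63·993 + 136·460
1 = 136·1453 − 199·993
1 = −199·5352 + 733·1453
1 = 733·12157 − 1665·5352
1 = −1665·41823 + 5728·12157
1 = 5728·179449 − 24577·41823
So 41823·(-24577) ≡ 1 (mod 179449), giving 41823⁻¹ ≡ 154872.
x ≡ 41823⁻¹·66436 ≡ 154872·66436 ≡ 8879 (mod 179449).

8879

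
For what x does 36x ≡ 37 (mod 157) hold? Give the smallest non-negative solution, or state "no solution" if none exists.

49

First find gcd(36, 157):
157 = 4×36 + 13
36 = 2×13 + 10
13 = 1×10 + 3
10 = 3×3 + 1
3 = 3×1 + 0
gcd = 1, so a unique solution mod 157 exists.
Back-substitute for the Bézout coefficients:
1 = 10 − 3·3
1 = −3·13 + 4·10
1 = 4·36 − 11·13
1 = −11·157 + 48·36
So 36·(48) ≡ 1 (mod 157), giving 36⁻¹ ≡ 48.
x ≡ 36⁻¹·37 ≡ 48·37 ≡ 49 (mod 157).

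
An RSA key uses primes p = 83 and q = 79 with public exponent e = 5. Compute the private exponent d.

φ(n) = (p−1)(q−1) = 82·78 = 6396.
Need d with 5·d ≡ 1 (mod 6396). Apply the extended Euclidean algorithm:
6396 = 1279·5 + 1
5 = 5·1 + 0
Back-substitute:
1 = 6396 − 1279·5
So 5·(-1279) ≡ 1 (mod 6396), hence d ≡ -1279 ≡ 5117 (mod 6396).

5117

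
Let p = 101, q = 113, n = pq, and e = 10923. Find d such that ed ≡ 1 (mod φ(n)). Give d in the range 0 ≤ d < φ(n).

φ(n) = (p−1)(q−1) = 100·112 = 11200.
Need d with 10923·d ≡ 1 (mod 11200). Apply the extended Euclidean algorithm:
11200 = 1·10923 + 277
10923 = 39·277 + 120
277 = 2·120 + 37
120 = 3·37 + 9
37 = 4·9 + 1
9 = 9·1 + 0
Back-substitute:
1 = 37 − 4·9
1 = −4·120 + 13·37
1 = 13·277 − 30·120
1 = −30·10923 + 1183·277
1 = 1183·11200 − 1213·10923
So 10923·(-1213) ≡ 1 (mod 11200), hence d ≡ -1213 ≡ 9987 (mod 11200).

9987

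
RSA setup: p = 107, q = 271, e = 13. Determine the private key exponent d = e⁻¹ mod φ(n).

24217

φ(n) = (p−1)(q−1) = 106·270 = 28620.
Need d with 13·d ≡ 1 (mod 28620). Apply the extended Euclidean algorithm:
28620 = 2201×13 + 7
13 = 1×7 + 6
7 = 1×6 + 1
6 = 6×1 + 0
Back-substitute:
1 = 7 − 6
1 = −13 + 2·7
1 = 2·28620 − 4403·13
So 13·(-4403) ≡ 1 (mod 28620), hence d ≡ -4403 ≡ 24217 (mod 28620).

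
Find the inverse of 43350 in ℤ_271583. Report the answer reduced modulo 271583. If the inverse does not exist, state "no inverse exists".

202688

Run Euclid on (271583, 43350):
271583 = 6*43350 + 11483
43350 = 3*11483 + 8901
11483 = 1*8901 + 2582
8901 = 3*2582 + 1155
2582 = 2*1155 + 272
1155 = 4*272 + 67
272 = 4*67 + 4
67 = 16*4 + 3
4 = 1*3 + 1
3 = 3*1 + 0
The gcd is 1. Working backward:
1 = 4 − 3
1 = −67 + 17·4
1 = 17·272 − 69·67
1 = −69·1155 + 293·272
1 = 293·2582 − 655·1155
1 = −655·8901 + 2258·2582
1 = 2258·11483 − 2913·8901
1 = −2913·43350 + 10997·11483
1 = 10997·271583 − 68895·43350
Thus 43350·(-68895) ≡ 1 (mod 271583); reducing, -68895 mod 271583 = 202688.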